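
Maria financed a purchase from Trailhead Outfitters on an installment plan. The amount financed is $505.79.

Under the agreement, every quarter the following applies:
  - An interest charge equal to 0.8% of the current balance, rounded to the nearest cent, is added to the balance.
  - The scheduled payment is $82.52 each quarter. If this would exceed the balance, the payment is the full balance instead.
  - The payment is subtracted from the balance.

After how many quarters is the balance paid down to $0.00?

7

# | Opening | Interest | Payment | End bal
1 | $505.79 | $4.05 | $82.52 | $427.32
2 | $427.32 | $3.42 | $82.52 | $348.22
3 | $348.22 | $2.79 | $82.52 | $268.49
4 | $268.49 | $2.15 | $82.52 | $188.12
5 | $188.12 | $1.50 | $82.52 | $107.10
6 | $107.10 | $0.86 | $82.52 | $25.44
7 | $25.44 | $0.20 | $25.64 | $0.00
Balance reaches $0.00 in quarter 7.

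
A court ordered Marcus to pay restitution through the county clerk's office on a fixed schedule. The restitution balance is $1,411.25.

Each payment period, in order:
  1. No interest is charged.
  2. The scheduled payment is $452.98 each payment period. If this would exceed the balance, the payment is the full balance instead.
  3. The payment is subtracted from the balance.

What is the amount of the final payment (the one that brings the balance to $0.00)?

$52.31

Payment period 1: $1,411.25 − $452.98 → $958.27
Payment period 2: $958.27 − $452.98 → $505.29
Payment period 3: $505.29 − $452.98 → $52.31
Payment period 4: $52.31 − $52.31 → $0.00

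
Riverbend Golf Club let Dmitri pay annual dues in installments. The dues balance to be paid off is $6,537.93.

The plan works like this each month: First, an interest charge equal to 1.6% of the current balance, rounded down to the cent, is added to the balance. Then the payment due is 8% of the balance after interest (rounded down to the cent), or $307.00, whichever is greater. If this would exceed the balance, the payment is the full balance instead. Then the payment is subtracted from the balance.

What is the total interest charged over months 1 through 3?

# | Opening | Interest | Payment | End bal
1 | $6,537.93 | $104.60 | $531.40 | $6,111.13
2 | $6,111.13 | $97.77 | $496.71 | $5,712.19
3 | $5,712.19 | $91.39 | $464.28 | $5,339.30
Total interest: $104.60 + $97.77 + $91.39 = $293.76

$293.76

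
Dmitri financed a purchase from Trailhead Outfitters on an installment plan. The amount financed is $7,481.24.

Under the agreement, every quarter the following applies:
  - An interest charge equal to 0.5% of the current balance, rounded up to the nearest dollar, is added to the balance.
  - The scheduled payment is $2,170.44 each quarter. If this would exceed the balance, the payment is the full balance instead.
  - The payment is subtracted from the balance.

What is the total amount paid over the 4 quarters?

Quarter 1: opening $7,481.24; interest $38.00 → $7,519.24; payment $2,170.44; balance $5,348.80
Quarter 2: opening $5,348.80; interest $27.00 → $5,375.80; payment $2,170.44; balance $3,205.36
Quarter 3: opening $3,205.36; interest $17.00 → $3,222.36; payment $2,170.44; balance $1,051.92
Quarter 4: opening $1,051.92; interest $6.00 → $1,057.92; payment $1,057.92; balance $0.00
Total paid: $7,569.24

$7,569.24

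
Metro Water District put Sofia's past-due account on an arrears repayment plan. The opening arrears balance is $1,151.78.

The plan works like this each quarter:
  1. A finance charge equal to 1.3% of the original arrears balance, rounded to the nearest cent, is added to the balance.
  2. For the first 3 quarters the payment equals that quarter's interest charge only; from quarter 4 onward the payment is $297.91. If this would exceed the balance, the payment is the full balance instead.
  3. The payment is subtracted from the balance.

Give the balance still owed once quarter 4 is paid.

$868.84

Quarter 1: $1,151.78 +$14.97 interest = $1,166.75; pay $14.97 → $1,151.78
Quarter 2: $1,151.78 +$14.97 interest = $1,166.75; pay $14.97 → $1,151.78
Quarter 3: $1,151.78 +$14.97 interest = $1,166.75; pay $14.97 → $1,151.78
Quarter 4: $1,151.78 +$14.97 interest = $1,166.75; pay $297.91 → $868.84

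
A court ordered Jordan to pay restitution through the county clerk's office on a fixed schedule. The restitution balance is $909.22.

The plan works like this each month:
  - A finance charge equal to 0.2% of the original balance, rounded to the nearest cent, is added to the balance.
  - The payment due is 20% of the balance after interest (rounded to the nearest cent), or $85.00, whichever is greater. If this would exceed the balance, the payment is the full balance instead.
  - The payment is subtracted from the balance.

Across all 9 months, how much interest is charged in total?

$16.38

Month 1: $909.22 +$1.82 interest = $911.04; pay $182.21 → $728.83
Month 2: $728.83 +$1.82 interest = $730.65; pay $146.13 → $584.52
Month 3: $584.52 +$1.82 interest = $586.34; pay $117.27 → $469.07
Month 4: $469.07 +$1.82 interest = $470.89; pay $94.18 → $376.71
Month 5: $376.71 +$1.82 interest = $378.53; pay $85.00 → $293.53
Month 6: $293.53 +$1.82 interest = $295.35; pay $85.00 → $210.35
Month 7: $210.35 +$1.82 interest = $212.17; pay $85.00 → $127.17
Month 8: $127.17 +$1.82 interest = $128.99; pay $85.00 → $43.99
Month 9: $43.99 +$1.82 interest = $45.81; pay $45.81 → $0.00
Total interest: $1.82 + $1.82 + $1.82 + $1.82 + $1.82 + $1.82 + $1.82 + $1.82 + $1.82 = $16.38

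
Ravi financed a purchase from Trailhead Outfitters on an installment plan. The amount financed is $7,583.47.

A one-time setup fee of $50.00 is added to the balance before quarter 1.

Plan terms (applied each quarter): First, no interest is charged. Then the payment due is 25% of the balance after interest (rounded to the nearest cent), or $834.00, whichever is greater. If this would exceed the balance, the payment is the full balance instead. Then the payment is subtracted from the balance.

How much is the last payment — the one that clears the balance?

$718.36

Quarter 1: $7,633.47 − $1,908.37 → $5,725.10
Quarter 2: $5,725.10 − $1,431.28 → $4,293.82
Quarter 3: $4,293.82 − $1,073.46 → $3,220.36
Quarter 4: $3,220.36 − $834.00 → $2,386.36
Quarter 5: $2,386.36 − $834.00 → $1,552.36
Quarter 6: $1,552.36 − $834.00 → $718.36
Quarter 7: $718.36 − $718.36 → $0.00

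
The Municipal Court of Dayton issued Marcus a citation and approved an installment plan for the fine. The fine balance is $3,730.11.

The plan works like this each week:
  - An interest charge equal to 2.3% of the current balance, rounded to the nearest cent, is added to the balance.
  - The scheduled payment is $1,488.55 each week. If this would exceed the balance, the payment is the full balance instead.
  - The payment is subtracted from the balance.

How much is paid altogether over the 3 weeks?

# | Opening | Interest | Payment | End bal
1 | $3,730.11 | $85.79 | $1,488.55 | $2,327.35
2 | $2,327.35 | $53.53 | $1,488.55 | $892.33
3 | $892.33 | $20.52 | $912.85 | $0.00
Total paid: $3,889.95

$3,889.95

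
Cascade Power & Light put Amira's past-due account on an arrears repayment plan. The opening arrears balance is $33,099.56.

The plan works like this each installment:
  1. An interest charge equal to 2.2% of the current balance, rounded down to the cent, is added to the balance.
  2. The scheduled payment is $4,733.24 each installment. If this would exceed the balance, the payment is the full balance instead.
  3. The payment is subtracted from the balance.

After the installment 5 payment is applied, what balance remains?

Installment 1: $33,099.56 +$728.19 interest = $33,827.75; pay $4,733.24 → $29,094.51
Installment 2: $29,094.51 +$640.07 interest = $29,734.58; pay $4,733.24 → $25,001.34
Installment 3: $25,001.34 +$550.02 interest = $25,551.36; pay $4,733.24 → $20,818.12
Installment 4: $20,818.12 +$457.99 interest = $21,276.11; pay $4,733.24 → $16,542.87
Installment 5: $16,542.87 +$363.94 interest = $16,906.81; pay $4,733.24 → $12,173.57

$12,173.57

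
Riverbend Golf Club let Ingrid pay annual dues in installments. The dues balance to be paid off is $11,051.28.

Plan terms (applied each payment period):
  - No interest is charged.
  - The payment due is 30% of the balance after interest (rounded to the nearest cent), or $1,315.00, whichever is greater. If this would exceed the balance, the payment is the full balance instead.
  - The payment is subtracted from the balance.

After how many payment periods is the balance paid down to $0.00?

6

Payment period 1: opening $11,051.28; payment $3,315.38; balance $7,735.90
Payment period 2: opening $7,735.90; payment $2,320.77; balance $5,415.13
Payment period 3: opening $5,415.13; payment $1,624.54; balance $3,790.59
Payment period 4: opening $3,790.59; payment $1,315.00; balance $2,475.59
Payment period 5: opening $2,475.59; payment $1,315.00; balance $1,160.59
Payment period 6: opening $1,160.59; payment $1,160.59; balance $0.00
Balance reaches $0.00 in payment period 6.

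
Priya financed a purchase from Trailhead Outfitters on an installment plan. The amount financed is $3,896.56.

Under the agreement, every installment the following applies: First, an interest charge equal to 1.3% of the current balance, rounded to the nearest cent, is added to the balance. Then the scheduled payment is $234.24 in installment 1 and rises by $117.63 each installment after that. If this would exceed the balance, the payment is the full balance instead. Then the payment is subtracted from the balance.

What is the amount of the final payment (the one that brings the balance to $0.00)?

# | Opening | Interest | Payment | End bal
1 | $3,896.56 | $50.66 | $234.24 | $3,712.98
2 | $3,712.98 | $48.27 | $351.87 | $3,409.38
3 | $3,409.38 | $44.32 | $469.50 | $2,984.20
4 | $2,984.20 | $38.79 | $587.13 | $2,435.86
5 | $2,435.86 | $31.67 | $704.76 | $1,762.77
6 | $1,762.77 | $22.92 | $822.39 | $963.30
7 | $963.30 | $12.52 | $940.02 | $35.80
8 | $35.80 | $0.47 | $36.27 | $0.00

$36.27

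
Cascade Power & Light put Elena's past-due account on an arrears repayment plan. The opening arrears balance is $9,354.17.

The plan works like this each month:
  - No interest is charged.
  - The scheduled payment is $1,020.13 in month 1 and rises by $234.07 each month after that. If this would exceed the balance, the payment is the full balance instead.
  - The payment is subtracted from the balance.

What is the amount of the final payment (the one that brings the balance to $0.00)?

Month 1: opening $9,354.17; payment $1,020.13; balance $8,334.04
Month 2: opening $8,334.04; payment $1,254.20; balance $7,079.84
Month 3: opening $7,079.84; payment $1,488.27; balance $5,591.57
Month 4: opening $5,591.57; payment $1,722.34; balance $3,869.23
Month 5: opening $3,869.23; payment $1,956.41; balance $1,912.82
Month 6: opening $1,912.82; payment $1,912.82; balance $0.00

$1,912.82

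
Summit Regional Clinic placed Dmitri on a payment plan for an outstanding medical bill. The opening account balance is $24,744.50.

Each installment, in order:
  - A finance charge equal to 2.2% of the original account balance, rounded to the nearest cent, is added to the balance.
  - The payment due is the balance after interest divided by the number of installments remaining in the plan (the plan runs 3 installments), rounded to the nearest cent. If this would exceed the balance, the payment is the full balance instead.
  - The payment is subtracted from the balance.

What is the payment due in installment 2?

$8,701.82

Installment 1: opening $24,744.50; interest $544.38 → $25,288.88; payment $8,429.63; balance $16,859.25
Installment 2: opening $16,859.25; interest $544.38 → $17,403.63; payment $8,701.82; balance $8,701.81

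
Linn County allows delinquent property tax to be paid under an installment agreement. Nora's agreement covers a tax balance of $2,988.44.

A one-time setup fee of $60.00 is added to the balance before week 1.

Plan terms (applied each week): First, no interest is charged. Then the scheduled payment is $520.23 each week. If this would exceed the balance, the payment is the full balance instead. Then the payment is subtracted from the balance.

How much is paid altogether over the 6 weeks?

Week 1: $3,048.44 − $520.23 → $2,528.21
Week 2: $2,528.21 − $520.23 → $2,007.98
Week 3: $2,007.98 − $520.23 → $1,487.75
Week 4: $1,487.75 − $520.23 → $967.52
Week 5: $967.52 − $520.23 → $447.29
Week 6: $447.29 − $447.29 → $0.00
Total paid: $3,048.44

$3,048.44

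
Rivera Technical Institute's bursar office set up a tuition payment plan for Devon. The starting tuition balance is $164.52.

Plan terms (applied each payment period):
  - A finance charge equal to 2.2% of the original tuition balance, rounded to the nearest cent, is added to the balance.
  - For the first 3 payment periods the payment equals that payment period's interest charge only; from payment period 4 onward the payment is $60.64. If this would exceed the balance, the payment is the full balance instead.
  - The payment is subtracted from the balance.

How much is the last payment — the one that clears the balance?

$54.10

Payment period 1: $164.52 +$3.62 interest = $168.14; pay $3.62 → $164.52
Payment period 2: $164.52 +$3.62 interest = $168.14; pay $3.62 → $164.52
Payment period 3: $164.52 +$3.62 interest = $168.14; pay $3.62 → $164.52
Payment period 4: $164.52 +$3.62 interest = $168.14; pay $60.64 → $107.50
Payment period 5: $107.50 +$3.62 interest = $111.12; pay $60.64 → $50.48
Payment period 6: $50.48 +$3.62 interest = $54.10; pay $54.10 → $0.00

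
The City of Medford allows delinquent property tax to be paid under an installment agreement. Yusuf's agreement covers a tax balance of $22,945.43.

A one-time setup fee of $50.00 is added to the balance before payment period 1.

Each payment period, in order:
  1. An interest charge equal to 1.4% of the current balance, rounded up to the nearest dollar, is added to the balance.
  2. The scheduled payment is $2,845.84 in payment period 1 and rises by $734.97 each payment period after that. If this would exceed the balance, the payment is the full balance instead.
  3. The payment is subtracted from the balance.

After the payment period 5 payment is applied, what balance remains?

# | Opening | Interest | Payment | End bal
1 | $22,995.43 | $322.00 | $2,845.84 | $20,471.59
2 | $20,471.59 | $287.00 | $3,580.81 | $17,177.78
3 | $17,177.78 | $241.00 | $4,315.78 | $13,103.00
4 | $13,103.00 | $184.00 | $5,050.75 | $8,236.25
5 | $8,236.25 | $116.00 | $5,785.72 | $2,566.53

$2,566.53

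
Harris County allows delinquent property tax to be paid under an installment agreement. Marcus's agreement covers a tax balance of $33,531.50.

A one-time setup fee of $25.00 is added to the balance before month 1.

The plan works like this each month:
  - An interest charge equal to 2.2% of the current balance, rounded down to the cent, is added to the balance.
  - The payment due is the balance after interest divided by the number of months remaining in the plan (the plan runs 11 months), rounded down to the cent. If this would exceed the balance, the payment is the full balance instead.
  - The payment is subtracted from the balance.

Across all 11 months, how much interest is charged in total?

Month 1: opening $33,556.50; interest $738.24 → $34,294.74; payment $3,117.70; balance $31,177.04
Month 2: opening $31,177.04; interest $685.89 → $31,862.93; payment $3,186.29; balance $28,676.64
Month 3: opening $28,676.64; interest $630.88 → $29,307.52; payment $3,256.39; balance $26,051.13
Month 4: opening $26,051.13; interest $573.12 → $26,624.25; payment $3,328.03; balance $23,296.22
Month 5: opening $23,296.22; interest $512.51 → $23,808.73; payment $3,401.24; balance $20,407.49
Month 6: opening $20,407.49; interest $448.96 → $20,856.45; payment $3,476.07; balance $17,380.38
Month 7: opening $17,380.38; interest $382.36 → $17,762.74; payment $3,552.54; balance $14,210.20
Month 8: opening $14,210.20; interest $312.62 → $14,522.82; payment $3,630.70; balance $10,892.12
Month 9: opening $10,892.12; interest $239.62 → $11,131.74; payment $3,710.58; balance $7,421.16
Month 10: opening $7,421.16; interest $163.26 → $7,584.42; payment $3,792.21; balance $3,792.21
Month 11: opening $3,792.21; interest $83.42 → $3,875.63; payment $3,875.63; balance $0.00
Total interest: $738.24 + $685.89 + $630.88 + $573.12 + $512.51 + $448.96 + $382.36 + $312.62 + $239.62 + $163.26 + $83.42 = $4,770.88

$4,770.88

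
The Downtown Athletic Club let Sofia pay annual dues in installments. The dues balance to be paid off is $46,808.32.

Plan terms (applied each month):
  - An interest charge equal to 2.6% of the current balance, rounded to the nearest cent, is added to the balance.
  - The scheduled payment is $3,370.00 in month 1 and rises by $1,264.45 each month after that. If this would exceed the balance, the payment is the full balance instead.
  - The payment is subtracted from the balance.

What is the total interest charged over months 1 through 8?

$6,182.42

# | Opening | Interest | Payment | End bal
1 | $46,808.32 | $1,217.02 | $3,370.00 | $44,655.34
2 | $44,655.34 | $1,161.04 | $4,634.45 | $41,181.93
3 | $41,181.93 | $1,070.73 | $5,898.90 | $36,353.76
4 | $36,353.76 | $945.20 | $7,163.35 | $30,135.61
5 | $30,135.61 | $783.53 | $8,427.80 | $22,491.34
6 | $22,491.34 | $584.77 | $9,692.25 | $13,383.86
7 | $13,383.86 | $347.98 | $10,956.70 | $2,775.14
8 | $2,775.14 | $72.15 | $2,847.29 | $0.00
Total interest: $1,217.02 + $1,161.04 + $1,070.73 + $945.20 + $783.53 + $584.77 + $347.98 + $72.15 = $6,182.42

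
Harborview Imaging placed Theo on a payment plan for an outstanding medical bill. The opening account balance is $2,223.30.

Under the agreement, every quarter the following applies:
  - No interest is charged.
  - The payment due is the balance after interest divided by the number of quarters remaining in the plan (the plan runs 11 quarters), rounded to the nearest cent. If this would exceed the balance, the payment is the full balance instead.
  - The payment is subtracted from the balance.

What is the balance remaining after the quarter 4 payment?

Quarter 1: opening $2,223.30; payment $202.12; balance $2,021.18
Quarter 2: opening $2,021.18; payment $202.12; balance $1,819.06
Quarter 3: opening $1,819.06; payment $202.12; balance $1,616.94
Quarter 4: opening $1,616.94; payment $202.12; balance $1,414.82

$1,414.82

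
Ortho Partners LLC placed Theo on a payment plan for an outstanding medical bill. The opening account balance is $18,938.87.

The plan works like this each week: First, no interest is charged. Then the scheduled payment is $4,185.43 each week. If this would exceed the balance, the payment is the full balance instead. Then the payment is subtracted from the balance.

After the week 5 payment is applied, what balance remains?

# | Opening | Payment | End bal
1 | $18,938.87 | $4,185.43 | $14,753.44
2 | $14,753.44 | $4,185.43 | $10,568.01
3 | $10,568.01 | $4,185.43 | $6,382.58
4 | $6,382.58 | $4,185.43 | $2,197.15
5 | $2,197.15 | $2,197.15 | $0.00

$0.00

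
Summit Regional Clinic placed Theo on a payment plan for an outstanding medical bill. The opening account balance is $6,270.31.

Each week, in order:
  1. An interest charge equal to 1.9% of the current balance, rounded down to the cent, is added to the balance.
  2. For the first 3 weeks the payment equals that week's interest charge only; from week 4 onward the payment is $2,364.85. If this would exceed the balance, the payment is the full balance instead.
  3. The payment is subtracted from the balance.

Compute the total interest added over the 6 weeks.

$585.96

Week 1: opening $6,270.31; interest $119.13 → $6,389.44; payment $119.13; balance $6,270.31
Week 2: opening $6,270.31; interest $119.13 → $6,389.44; payment $119.13; balance $6,270.31
Week 3: opening $6,270.31; interest $119.13 → $6,389.44; payment $119.13; balance $6,270.31
Week 4: opening $6,270.31; interest $119.13 → $6,389.44; payment $2,364.85; balance $4,024.59
Week 5: opening $4,024.59; interest $76.46 → $4,101.05; payment $2,364.85; balance $1,736.20
Week 6: opening $1,736.20; interest $32.98 → $1,769.18; payment $1,769.18; balance $0.00
Total interest: $119.13 + $119.13 + $119.13 + $119.13 + $76.46 + $32.98 = $585.96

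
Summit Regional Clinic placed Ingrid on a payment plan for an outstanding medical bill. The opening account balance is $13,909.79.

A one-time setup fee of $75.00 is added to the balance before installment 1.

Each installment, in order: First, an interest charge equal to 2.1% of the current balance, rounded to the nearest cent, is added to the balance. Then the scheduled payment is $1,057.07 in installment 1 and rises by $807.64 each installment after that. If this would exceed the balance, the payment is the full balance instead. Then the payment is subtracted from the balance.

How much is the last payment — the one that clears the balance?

Installment 1: opening $13,984.79; interest $293.68 → $14,278.47; payment $1,057.07; balance $13,221.40
Installment 2: opening $13,221.40; interest $277.65 → $13,499.05; payment $1,864.71; balance $11,634.34
Installment 3: opening $11,634.34; interest $244.32 → $11,878.66; payment $2,672.35; balance $9,206.31
Installment 4: opening $9,206.31; interest $193.33 → $9,399.64; payment $3,479.99; balance $5,919.65
Installment 5: opening $5,919.65; interest $124.31 → $6,043.96; payment $4,287.63; balance $1,756.33
Installment 6: opening $1,756.33; interest $36.88 → $1,793.21; payment $1,793.21; balance $0.00

$1,793.21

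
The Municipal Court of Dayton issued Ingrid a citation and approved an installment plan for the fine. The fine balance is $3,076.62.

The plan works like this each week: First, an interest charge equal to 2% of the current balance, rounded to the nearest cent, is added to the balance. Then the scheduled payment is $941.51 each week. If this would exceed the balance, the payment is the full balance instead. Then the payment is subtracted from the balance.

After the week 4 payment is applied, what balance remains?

$0.00

# | Opening | Interest | Payment | End bal
1 | $3,076.62 | $61.53 | $941.51 | $2,196.64
2 | $2,196.64 | $43.93 | $941.51 | $1,299.06
3 | $1,299.06 | $25.98 | $941.51 | $383.53
4 | $383.53 | $7.67 | $391.20 | $0.00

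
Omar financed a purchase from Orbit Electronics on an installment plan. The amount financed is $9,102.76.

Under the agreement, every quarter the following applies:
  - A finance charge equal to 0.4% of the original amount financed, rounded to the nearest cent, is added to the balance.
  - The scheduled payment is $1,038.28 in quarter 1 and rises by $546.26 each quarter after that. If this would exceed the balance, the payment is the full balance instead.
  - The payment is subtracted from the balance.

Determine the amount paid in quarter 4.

Quarter 1: $9,102.76 +$36.41 interest = $9,139.17; pay $1,038.28 → $8,100.89
Quarter 2: $8,100.89 +$36.41 interest = $8,137.30; pay $1,584.54 → $6,552.76
Quarter 3: $6,552.76 +$36.41 interest = $6,589.17; pay $2,130.80 → $4,458.37
Quarter 4: $4,458.37 +$36.41 interest = $4,494.78; pay $2,677.06 → $1,817.72

$2,677.06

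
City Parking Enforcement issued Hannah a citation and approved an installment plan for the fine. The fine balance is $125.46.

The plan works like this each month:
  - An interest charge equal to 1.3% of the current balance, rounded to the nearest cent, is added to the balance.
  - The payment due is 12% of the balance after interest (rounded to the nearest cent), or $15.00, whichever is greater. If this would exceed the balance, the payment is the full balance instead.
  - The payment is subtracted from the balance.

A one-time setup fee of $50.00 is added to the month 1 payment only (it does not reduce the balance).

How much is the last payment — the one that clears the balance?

$13.41

# | Opening | Interest | Payment | Fee | End bal
1 | $125.46 | $1.63 | $15.25 | $50.00 | $111.84
2 | $111.84 | $1.45 | $15.00 | — | $98.29
3 | $98.29 | $1.28 | $15.00 | — | $84.57
4 | $84.57 | $1.10 | $15.00 | — | $70.67
5 | $70.67 | $0.92 | $15.00 | — | $56.59
6 | $56.59 | $0.74 | $15.00 | — | $42.33
7 | $42.33 | $0.55 | $15.00 | — | $27.88
8 | $27.88 | $0.36 | $15.00 | — | $13.24
9 | $13.24 | $0.17 | $13.41 | — | $0.00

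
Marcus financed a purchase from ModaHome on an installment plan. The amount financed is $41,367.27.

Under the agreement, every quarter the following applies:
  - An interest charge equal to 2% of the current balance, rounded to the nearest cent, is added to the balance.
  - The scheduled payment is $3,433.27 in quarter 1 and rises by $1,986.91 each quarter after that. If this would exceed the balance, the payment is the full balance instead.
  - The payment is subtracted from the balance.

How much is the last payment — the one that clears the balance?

# | Opening | Interest | Payment | End bal
1 | $41,367.27 | $827.35 | $3,433.27 | $38,761.35
2 | $38,761.35 | $775.23 | $5,420.18 | $34,116.40
3 | $34,116.40 | $682.33 | $7,407.09 | $27,391.64
4 | $27,391.64 | $547.83 | $9,394.00 | $18,545.47
5 | $18,545.47 | $370.91 | $11,380.91 | $7,535.47
6 | $7,535.47 | $150.71 | $7,686.18 | $0.00

$7,686.18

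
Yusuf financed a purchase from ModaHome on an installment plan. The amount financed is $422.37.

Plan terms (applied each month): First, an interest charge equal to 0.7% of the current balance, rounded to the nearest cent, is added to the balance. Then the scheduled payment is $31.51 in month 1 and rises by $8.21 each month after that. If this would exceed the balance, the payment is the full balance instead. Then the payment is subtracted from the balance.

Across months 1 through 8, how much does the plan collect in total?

# | Opening | Interest | Payment | End bal
1 | $422.37 | $2.96 | $31.51 | $393.82
2 | $393.82 | $2.76 | $39.72 | $356.86
3 | $356.86 | $2.50 | $47.93 | $311.43
4 | $311.43 | $2.18 | $56.14 | $257.47
5 | $257.47 | $1.80 | $64.35 | $194.92
6 | $194.92 | $1.36 | $72.56 | $123.72
7 | $123.72 | $0.87 | $80.77 | $43.82
8 | $43.82 | $0.31 | $44.13 | $0.00
Total paid: $437.11

$437.11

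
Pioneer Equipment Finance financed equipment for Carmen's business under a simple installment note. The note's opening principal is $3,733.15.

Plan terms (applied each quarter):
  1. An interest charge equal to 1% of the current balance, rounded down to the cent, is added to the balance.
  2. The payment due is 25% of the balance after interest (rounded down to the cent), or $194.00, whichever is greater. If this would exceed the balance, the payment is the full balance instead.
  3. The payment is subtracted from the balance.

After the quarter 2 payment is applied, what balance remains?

$2,142.10

Quarter 1: opening $3,733.15; interest $37.33 → $3,770.48; payment $942.62; balance $2,827.86
Quarter 2: opening $2,827.86; interest $28.27 → $2,856.13; payment $714.03; balance $2,142.10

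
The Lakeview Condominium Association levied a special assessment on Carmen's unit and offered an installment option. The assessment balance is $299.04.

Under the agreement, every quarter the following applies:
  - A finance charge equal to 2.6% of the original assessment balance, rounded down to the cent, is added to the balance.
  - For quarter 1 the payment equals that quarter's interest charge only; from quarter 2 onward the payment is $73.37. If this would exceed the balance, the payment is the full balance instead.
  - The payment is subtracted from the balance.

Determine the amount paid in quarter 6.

Quarter 1: $299.04 +$7.77 interest = $306.81; pay $7.77 → $299.04
Quarter 2: $299.04 +$7.77 interest = $306.81; pay $73.37 → $233.44
Quarter 3: $233.44 +$7.77 interest = $241.21; pay $73.37 → $167.84
Quarter 4: $167.84 +$7.77 interest = $175.61; pay $73.37 → $102.24
Quarter 5: $102.24 +$7.77 interest = $110.01; pay $73.37 → $36.64
Quarter 6: $36.64 +$7.77 interest = $44.41; pay $44.41 → $0.00

$44.41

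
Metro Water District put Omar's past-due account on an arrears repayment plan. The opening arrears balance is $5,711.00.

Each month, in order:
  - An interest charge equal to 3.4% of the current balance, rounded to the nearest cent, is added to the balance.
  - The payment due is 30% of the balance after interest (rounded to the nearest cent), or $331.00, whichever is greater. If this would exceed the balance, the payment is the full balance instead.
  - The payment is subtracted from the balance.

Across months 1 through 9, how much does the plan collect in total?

Month 1: $5,711.00 +$194.17 interest = $5,905.17; pay $1,771.55 → $4,133.62
Month 2: $4,133.62 +$140.54 interest = $4,274.16; pay $1,282.25 → $2,991.91
Month 3: $2,991.91 +$101.72 interest = $3,093.63; pay $928.09 → $2,165.54
Month 4: $2,165.54 +$73.63 interest = $2,239.17; pay $671.75 → $1,567.42
Month 5: $1,567.42 +$53.29 interest = $1,620.71; pay $486.21 → $1,134.50
Month 6: $1,134.50 +$38.57 interest = $1,173.07; pay $351.92 → $821.15
Month 7: $821.15 +$27.92 interest = $849.07; pay $331.00 → $518.07
Month 8: $518.07 +$17.61 interest = $535.68; pay $331.00 → $204.68
Month 9: $204.68 +$6.96 interest = $211.64; pay $211.64 → $0.00
Total paid: $6,365.41

$6,365.41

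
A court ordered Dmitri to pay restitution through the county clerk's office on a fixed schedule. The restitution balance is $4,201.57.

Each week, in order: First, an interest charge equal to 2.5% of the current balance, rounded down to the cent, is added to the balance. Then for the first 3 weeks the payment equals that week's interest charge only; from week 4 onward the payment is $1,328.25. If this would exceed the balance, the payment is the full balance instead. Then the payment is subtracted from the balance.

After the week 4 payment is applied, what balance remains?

$2,978.35

# | Opening | Interest | Payment | End bal
1 | $4,201.57 | $105.03 | $105.03 | $4,201.57
2 | $4,201.57 | $105.03 | $105.03 | $4,201.57
3 | $4,201.57 | $105.03 | $105.03 | $4,201.57
4 | $4,201.57 | $105.03 | $1,328.25 | $2,978.35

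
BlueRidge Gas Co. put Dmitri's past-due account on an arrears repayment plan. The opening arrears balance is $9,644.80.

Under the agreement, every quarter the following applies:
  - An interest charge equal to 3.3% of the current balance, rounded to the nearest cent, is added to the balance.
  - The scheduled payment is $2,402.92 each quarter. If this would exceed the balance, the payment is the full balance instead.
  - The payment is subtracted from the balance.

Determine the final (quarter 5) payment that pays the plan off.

Quarter 1: opening $9,644.80; interest $318.28 → $9,963.08; payment $2,402.92; balance $7,560.16
Quarter 2: opening $7,560.16; interest $249.49 → $7,809.65; payment $2,402.92; balance $5,406.73
Quarter 3: opening $5,406.73; interest $178.42 → $5,585.15; payment $2,402.92; balance $3,182.23
Quarter 4: opening $3,182.23; interest $105.01 → $3,287.24; payment $2,402.92; balance $884.32
Quarter 5: opening $884.32; interest $29.18 → $913.50; payment $913.50; balance $0.00

$913.50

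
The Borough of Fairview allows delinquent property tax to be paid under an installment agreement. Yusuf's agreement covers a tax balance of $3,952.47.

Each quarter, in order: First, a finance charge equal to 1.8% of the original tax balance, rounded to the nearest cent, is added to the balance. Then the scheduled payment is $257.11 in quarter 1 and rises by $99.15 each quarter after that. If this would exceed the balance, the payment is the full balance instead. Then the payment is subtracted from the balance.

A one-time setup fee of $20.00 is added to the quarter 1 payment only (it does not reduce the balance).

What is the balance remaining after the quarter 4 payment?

Quarter 1: opening $3,952.47; interest $71.14 → $4,023.61; payment $257.11 (+ $20.00 fee); balance $3,766.50
Quarter 2: opening $3,766.50; interest $71.14 → $3,837.64; payment $356.26; balance $3,481.38
Quarter 3: opening $3,481.38; interest $71.14 → $3,552.52; payment $455.41; balance $3,097.11
Quarter 4: opening $3,097.11; interest $71.14 → $3,168.25; payment $554.56; balance $2,613.69

$2,613.69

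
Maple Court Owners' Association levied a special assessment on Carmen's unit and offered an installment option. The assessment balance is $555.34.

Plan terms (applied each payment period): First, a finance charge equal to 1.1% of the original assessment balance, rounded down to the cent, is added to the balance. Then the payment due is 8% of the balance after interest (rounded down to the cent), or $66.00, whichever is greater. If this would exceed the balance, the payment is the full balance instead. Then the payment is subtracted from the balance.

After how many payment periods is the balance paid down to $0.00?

10

# | Opening | Interest | Payment | End bal
1 | $555.34 | $6.10 | $66.00 | $495.44
2 | $495.44 | $6.10 | $66.00 | $435.54
3 | $435.54 | $6.10 | $66.00 | $375.64
4 | $375.64 | $6.10 | $66.00 | $315.74
5 | $315.74 | $6.10 | $66.00 | $255.84
6 | $255.84 | $6.10 | $66.00 | $195.94
7 | $195.94 | $6.10 | $66.00 | $136.04
8 | $136.04 | $6.10 | $66.00 | $76.14
9 | $76.14 | $6.10 | $66.00 | $16.24
10 | $16.24 | $6.10 | $22.34 | $0.00
Balance reaches $0.00 in payment period 10.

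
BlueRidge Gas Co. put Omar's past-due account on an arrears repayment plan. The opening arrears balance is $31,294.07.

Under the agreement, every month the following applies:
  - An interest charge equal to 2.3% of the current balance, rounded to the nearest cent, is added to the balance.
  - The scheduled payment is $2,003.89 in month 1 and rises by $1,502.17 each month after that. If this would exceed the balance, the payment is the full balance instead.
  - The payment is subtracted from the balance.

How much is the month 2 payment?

$3,506.06

# | Opening | Interest | Payment | End bal
1 | $31,294.07 | $719.76 | $2,003.89 | $30,009.94
2 | $30,009.94 | $690.23 | $3,506.06 | $27,194.11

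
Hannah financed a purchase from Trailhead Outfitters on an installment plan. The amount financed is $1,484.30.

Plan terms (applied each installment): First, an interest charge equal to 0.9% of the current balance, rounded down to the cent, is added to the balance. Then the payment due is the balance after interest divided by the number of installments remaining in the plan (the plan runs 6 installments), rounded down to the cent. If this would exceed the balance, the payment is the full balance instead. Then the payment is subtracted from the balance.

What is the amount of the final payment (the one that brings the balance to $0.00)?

Installment 1: opening $1,484.30; interest $13.35 → $1,497.65; payment $249.60; balance $1,248.05
Installment 2: opening $1,248.05; interest $11.23 → $1,259.28; payment $251.85; balance $1,007.43
Installment 3: opening $1,007.43; interest $9.06 → $1,016.49; payment $254.12; balance $762.37
Installment 4: opening $762.37; interest $6.86 → $769.23; payment $256.41; balance $512.82
Installment 5: opening $512.82; interest $4.61 → $517.43; payment $258.71; balance $258.72
Installment 6: opening $258.72; interest $2.32 → $261.04; payment $261.04; balance $0.00

$261.04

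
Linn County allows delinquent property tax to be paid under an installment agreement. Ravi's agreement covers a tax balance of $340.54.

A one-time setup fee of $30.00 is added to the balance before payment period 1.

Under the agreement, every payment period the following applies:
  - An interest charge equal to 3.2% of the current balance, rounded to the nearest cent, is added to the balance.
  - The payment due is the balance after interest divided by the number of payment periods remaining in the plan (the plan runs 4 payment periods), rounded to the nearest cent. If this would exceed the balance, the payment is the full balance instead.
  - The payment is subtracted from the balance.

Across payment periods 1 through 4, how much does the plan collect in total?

# | Opening | Interest | Payment | End bal
1 | $370.54 | $11.86 | $95.60 | $286.80
2 | $286.80 | $9.18 | $98.66 | $197.32
3 | $197.32 | $6.31 | $101.82 | $101.81
4 | $101.81 | $3.26 | $105.07 | $0.00
Total paid: $401.15

$401.15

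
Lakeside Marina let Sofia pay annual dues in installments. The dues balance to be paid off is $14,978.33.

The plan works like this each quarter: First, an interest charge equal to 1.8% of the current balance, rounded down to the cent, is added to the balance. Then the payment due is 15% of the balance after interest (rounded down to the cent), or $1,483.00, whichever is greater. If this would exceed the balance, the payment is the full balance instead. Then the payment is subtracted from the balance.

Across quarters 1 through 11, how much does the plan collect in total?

Quarter 1: $14,978.33 +$269.60 interest = $15,247.93; pay $2,287.18 → $12,960.75
Quarter 2: $12,960.75 +$233.29 interest = $13,194.04; pay $1,979.10 → $11,214.94
Quarter 3: $11,214.94 +$201.86 interest = $11,416.80; pay $1,712.52 → $9,704.28
Quarter 4: $9,704.28 +$174.67 interest = $9,878.95; pay $1,483.00 → $8,395.95
Quarter 5: $8,395.95 +$151.12 interest = $8,547.07; pay $1,483.00 → $7,064.07
Quarter 6: $7,064.07 +$127.15 interest = $7,191.22; pay $1,483.00 → $5,708.22
Quarter 7: $5,708.22 +$102.74 interest = $5,810.96; pay $1,483.00 → $4,327.96
Quarter 8: $4,327.96 +$77.90 interest = $4,405.86; pay $1,483.00 → $2,922.86
Quarter 9: $2,922.86 +$52.61 interest = $2,975.47; pay $1,483.00 → $1,492.47
Quarter 10: $1,492.47 +$26.86 interest = $1,519.33; pay $1,483.00 → $36.33
Quarter 11: $36.33 +$0.65 interest = $36.98; pay $36.98 → $0.00
Total paid: $16,396.78

$16,396.78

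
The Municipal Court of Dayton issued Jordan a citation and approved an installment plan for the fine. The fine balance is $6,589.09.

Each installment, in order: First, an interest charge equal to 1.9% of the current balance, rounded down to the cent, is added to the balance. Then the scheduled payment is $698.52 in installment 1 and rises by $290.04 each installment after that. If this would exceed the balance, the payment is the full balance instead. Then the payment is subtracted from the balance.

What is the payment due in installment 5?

$1,858.68

# | Opening | Interest | Payment | End bal
1 | $6,589.09 | $125.19 | $698.52 | $6,015.76
2 | $6,015.76 | $114.29 | $988.56 | $5,141.49
3 | $5,141.49 | $97.68 | $1,278.60 | $3,960.57
4 | $3,960.57 | $75.25 | $1,568.64 | $2,467.18
5 | $2,467.18 | $46.87 | $1,858.68 | $655.37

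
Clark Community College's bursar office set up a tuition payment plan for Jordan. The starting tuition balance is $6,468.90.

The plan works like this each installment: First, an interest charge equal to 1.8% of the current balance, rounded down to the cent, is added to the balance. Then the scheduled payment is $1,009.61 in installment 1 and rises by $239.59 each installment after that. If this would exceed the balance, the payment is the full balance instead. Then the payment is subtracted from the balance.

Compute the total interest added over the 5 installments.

$374.98

Installment 1: opening $6,468.90; interest $116.44 → $6,585.34; payment $1,009.61; balance $5,575.73
Installment 2: opening $5,575.73; interest $100.36 → $5,676.09; payment $1,249.20; balance $4,426.89
Installment 3: opening $4,426.89; interest $79.68 → $4,506.57; payment $1,488.79; balance $3,017.78
Installment 4: opening $3,017.78; interest $54.32 → $3,072.10; payment $1,728.38; balance $1,343.72
Installment 5: opening $1,343.72; interest $24.18 → $1,367.90; payment $1,367.90; balance $0.00
Total interest: $116.44 + $100.36 + $79.68 + $54.32 + $24.18 = $374.98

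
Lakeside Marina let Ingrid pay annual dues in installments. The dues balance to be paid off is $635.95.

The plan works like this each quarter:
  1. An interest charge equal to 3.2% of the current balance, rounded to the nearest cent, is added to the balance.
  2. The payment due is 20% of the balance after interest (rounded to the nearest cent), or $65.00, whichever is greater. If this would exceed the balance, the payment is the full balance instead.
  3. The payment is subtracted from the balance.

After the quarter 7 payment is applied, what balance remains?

$123.43

Quarter 1: opening $635.95; interest $20.35 → $656.30; payment $131.26; balance $525.04
Quarter 2: opening $525.04; interest $16.80 → $541.84; payment $108.37; balance $433.47
Quarter 3: opening $433.47; interest $13.87 → $447.34; payment $89.47; balance $357.87
Quarter 4: opening $357.87; interest $11.45 → $369.32; payment $73.86; balance $295.46
Quarter 5: opening $295.46; interest $9.45 → $304.91; payment $65.00; balance $239.91
Quarter 6: opening $239.91; interest $7.68 → $247.59; payment $65.00; balance $182.59
Quarter 7: opening $182.59; interest $5.84 → $188.43; payment $65.00; balance $123.43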